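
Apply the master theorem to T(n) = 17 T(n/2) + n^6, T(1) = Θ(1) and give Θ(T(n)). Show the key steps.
T(n) = Θ(n^6)

log_2 17 ≈ 4.087. f(n) = n^6 dominates n^(log_2 17) since 6 > 4.087, and the regularity condition a·f(n/b) = 17·(n/2)^6 = (17/64)·n^6 ≤ c·f(n) holds with c = 17/64 ≈ 0.266 < 1. So this is Case 3: T(n) = Θ(f(n)) = Θ(n^6).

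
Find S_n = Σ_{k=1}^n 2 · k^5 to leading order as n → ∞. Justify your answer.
S_n ~ n^6 / 3

By integral comparison (Euler-Maclaurin), Σ_{k=1}^n 2 · k^5 = 2 · ∫_0^n x^5 dx + O(n^5) = 2 · n^6/6 = n^6 / 3 + O(n^5). (Equivalently, Faulhaber's formula gives the same leading term.)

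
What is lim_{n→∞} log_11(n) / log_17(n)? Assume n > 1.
lim = ln(17) / ln(11) = log_11(17)

Change of base: log_11(n) = ln n / ln 11 and log_17(n) = ln n / ln 17. The ratio is (ln n / ln 11) · (ln 17 / ln n) = ln 17 / ln 11, a constant independent of n. So the limit is ln 17 / ln 11 = log_11(17).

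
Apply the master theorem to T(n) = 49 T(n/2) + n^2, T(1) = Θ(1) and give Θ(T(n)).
T(n) = Θ(n^(log_2 49))

Master theorem: compare f(n) = n^2 to n^(log_2 49) where log_2 49 ≈ 5.615. Since 2 < log_2 49, we have f(n) = O(n^(log_2 49 − ε)) for some ε > 0 — Case 1. Hence T(n) = Θ(n^(log_2 49)).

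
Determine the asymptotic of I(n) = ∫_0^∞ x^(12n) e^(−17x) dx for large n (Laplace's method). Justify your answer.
I(n) ~ (sqrt(2π·12n) / 17) · (12n/(17e))^(12n)

Write the integrand as exp(12n ln x − 17x) and set f(x) = 12n ln x − 17x. Then f'(x) = 12n/x − 17 = 0 at x* = 12n/17, and f''(x*) = −12n/x*^2 = −17^2/(12n). Laplace's method (interior maximum) gives
  I(n) ~ e^(f(x*)) · sqrt(2π / |f''(x*)|)
        = exp(12n ln(12n/17) − 12n) · sqrt(2π · 12n / 17^2)
        = (12n/17)^(12n) e^(−12n) · sqrt(2π·12n) / 17
        = (sqrt(2π·12n) / 17) · (12n/(17e))^(12n).
This matches Γ(12n+1)/17^(12n+1) with Stirling applied to Γ.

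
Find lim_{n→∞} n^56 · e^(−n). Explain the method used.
lim = 0

Exponentials with base > 1 dominate every fixed polynomial: for any fixed c, n^c / e^n → 0 as n → ∞ (e.g. by the ratio test, or since e^n grows faster than any power of n). Hence n^56 · e^(−n) = n^56 / e^n → 0.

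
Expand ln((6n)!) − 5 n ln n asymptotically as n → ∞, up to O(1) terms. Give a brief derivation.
ln((6n)!) − 5 n ln n = n ln n + 6(ln 6 − 1) n + (1/2) ln(2π·6n) + O(1/n)

Stirling: ln((6n)!) = 6n ln(6n) − 6n + (1/2) ln(2π·6n) + O(1/n).
Expand 6n ln(6n) = 6n (ln n + ln 6) = 6n ln n + 6n ln 6.
Subtract 5n ln n: leading term is (6 − 5) n ln n = n ln n. The next term is 6n ln 6 − 6n = 6(ln 6 − 1) n. Then the (1/2) ln(2π·6n) correction.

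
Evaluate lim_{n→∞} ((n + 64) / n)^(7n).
lim = e^448

Rewrite as (1 + 64/n)^(7n). By the standard limit (1 + x/n)^n → e^x, we have (1 + 64/n)^n → e^64, and raising to the 7th power gives e^448.
More precisely, ln[(1 + 64/n)^(7n)] = 7n · ln(1 + 64/n) = 7n · (64/n + O(1/n^2)) = 448 + O(1/n) → 448.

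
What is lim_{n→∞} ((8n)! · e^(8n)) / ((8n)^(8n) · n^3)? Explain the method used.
lim = 0

Stirling: (8n)! ~ sqrt(2π·8n) · (8n/e)^(8n). Hence
  (8n)! · e^(8n) / (8n)^(8n) ~ sqrt(2π·8n).
Dividing by n^3: sqrt(2π·8n) / n^3 = sqrt(2π·8) · n^((1−6)/2), so the expression behaves like sqrt(2π·8) · n^((1−6)/2) → 0.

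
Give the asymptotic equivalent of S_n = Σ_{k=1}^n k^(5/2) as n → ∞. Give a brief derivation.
S_n ~ (2/7) · n^(7/2)

Integral comparison: Σ_{k=1}^n k^(5/2) = ∫_0^n x^(5/2) dx + O(n^(5/2)). The integral is n^(1 + 5/2) / (1 + 5/2) = n^((5+2)/2) / ((5+2)/2) = (2/7) · n^(7/2).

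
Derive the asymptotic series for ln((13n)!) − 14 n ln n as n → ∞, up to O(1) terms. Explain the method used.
ln((13n)!) − 14 n ln n = −n ln n + 13(ln 13 − 1) n + (1/2) ln(2π·13n) + O(1/n)

Stirling: ln((13n)!) = 13n ln(13n) − 13n + (1/2) ln(2π·13n) + O(1/n).
Expand 13n ln(13n) = 13n (ln n + ln 13) = 13n ln n + 13n ln 13.
Subtract 14n ln n: leading term is (13 − 14) n ln n = −n ln n. The next term is 13n ln 13 − 13n = 13(ln 13 − 1) n. Then the (1/2) ln(2π·13n) correction.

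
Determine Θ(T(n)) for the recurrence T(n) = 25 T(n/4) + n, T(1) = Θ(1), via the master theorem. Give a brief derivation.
T(n) = Θ(n^(log_4 25))

Master theorem: compare f(n) = n to n^(log_4 25) where log_4 25 ≈ 2.322. Since 1 < log_4 25, we have f(n) = O(n^(log_4 25 − ε)) for some ε > 0 — Case 1. Hence T(n) = Θ(n^(log_4 25)).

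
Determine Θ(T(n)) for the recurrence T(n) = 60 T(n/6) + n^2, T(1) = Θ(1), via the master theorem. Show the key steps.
T(n) = Θ(n^(log_6 60))

Master theorem: compare f(n) = n^2 to n^(log_6 60) where log_6 60 ≈ 2.285. Since 2 < log_6 60, we have f(n) = O(n^(log_6 60 − ε)) for some ε > 0 — Case 1. Hence T(n) = Θ(n^(log_6 60)).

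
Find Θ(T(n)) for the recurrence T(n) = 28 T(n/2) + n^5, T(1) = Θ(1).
T(n) = Θ(n^5)

log_2 28 ≈ 4.807. f(n) = n^5 dominates n^(log_2 28) since 5 > 4.807, and the regularity condition a·f(n/b) = 28·(n/2)^5 = (28/32)·n^5 ≤ c·f(n) holds with c = 28/32 ≈ 0.875 < 1. So this is Case 3: T(n) = Θ(f(n)) = Θ(n^5).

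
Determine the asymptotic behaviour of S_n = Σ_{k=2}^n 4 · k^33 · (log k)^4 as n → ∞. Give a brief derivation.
S_n ~ 2 · n^34 · (log n)^4 / 17

By integral comparison, S_n = ∫_1^n 4 · x^33 · (log x)^4 dx + O(n^33 · (log n)^4). For the integral, the leading term of ∫_1^n x^33 (log x)^4 dx is n^34/34 · (log n)^4 (by repeated integration by parts; each step lowers the log-exponent and produces a relatively O(1/log n) correction). Hence S_n ~ 2 · n^34 · (log n)^4 / 17.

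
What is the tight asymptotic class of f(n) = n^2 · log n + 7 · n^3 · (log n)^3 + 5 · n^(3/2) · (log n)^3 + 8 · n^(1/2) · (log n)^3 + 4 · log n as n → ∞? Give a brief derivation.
f(n) ∈ Θ(n^3 · (log n)^3)

Compare the terms by growth order. For large n, n^a · (log n)^b dominates n^a' · (log n)^b' iff a > a', or (a = a' and b > b'). Ranking the 5 terms shows the dominant one is 7 · n^3 · (log n)^3. Hence f(n) ∈ Θ(n^3 · (log n)^3).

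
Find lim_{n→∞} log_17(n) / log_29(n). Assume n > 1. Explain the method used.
lim = ln(29) / ln(17) = log_17(29)

Change of base: log_17(n) = ln n / ln 17 and log_29(n) = ln n / ln 29. The ratio is (ln n / ln 17) · (ln 29 / ln n) = ln 29 / ln 17, a constant independent of n. So the limit is ln 29 / ln 17 = log_17(29).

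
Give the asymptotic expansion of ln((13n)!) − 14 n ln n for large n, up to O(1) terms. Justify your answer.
ln((13n)!) − 14 n ln n = −n ln n + 13(ln 13 − 1) n + (1/2) ln(2π·13n) + O(1/n)

Stirling: ln((13n)!) = 13n ln(13n) − 13n + (1/2) ln(2π·13n) + O(1/n).
Expand 13n ln(13n) = 13n (ln n + ln 13) = 13n ln n + 13n ln 13.
Subtract 14n ln n: leading term is (13 − 14) n ln n = −n ln n. The next term is 13n ln 13 − 13n = 13(ln 13 − 1) n. Then the (1/2) ln(2π·13n) correction.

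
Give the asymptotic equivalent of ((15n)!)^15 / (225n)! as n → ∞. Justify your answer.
((15n)!)^15/(225n)! ~ ((2π·15n)^(14/2) / sqrt(15)) · 15^(−15·15n)  →  0

Write N = 15n. Stirling: N! ~ sqrt(2π N)(N/e)^N and (15N)! ~ sqrt(2π·15N)·(15N/e)^(15N).
  (N!)^15/(15N)! ~ (2π N)^(15/2) (N/e)^(15N) / [sqrt(2π·15N) (15N/e)^(15N)]
     = (2π N)^(15/2) / sqrt(2π·15N) · (N/(15N))^(15N)
     = (2π N)^((15−1)/2) / sqrt(15) · 15^(−15N).
Since 15^15 > 1, the factor 15^(−15N) decays exponentially, so the ratio → 0. Substituting N = 15n gives the stated form.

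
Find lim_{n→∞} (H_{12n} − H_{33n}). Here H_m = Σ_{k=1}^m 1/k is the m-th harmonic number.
lim = ln(12/33) = ln(4/11)

Euler-Maclaurin gives H_m = ln m + γ + 1/(2m) + O(1/m^2). The γ and O(1/m) terms cancel in the difference:
  H_{12n} − H_{33n} = ln(12n) − ln(33n) + O(1/n) = ln(12/33) + O(1/n).
Hence the limit is ln(12/33) = ln(4/11).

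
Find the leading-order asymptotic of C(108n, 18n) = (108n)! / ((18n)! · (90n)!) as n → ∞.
C(108n, 18n) ~ (46656/3125)^(18n) · sqrt(3/(5π·18n))

Write N = 18n. Apply Stirling to each factorial:
  (6N)! ~ sqrt(2π·6N) · (6N/e)^(6N),
  N! ~ sqrt(2π N) · (N/e)^N,
  (5N)! ~ sqrt(2π·5N) · (5N/e)^(5N).
The exponential factors combine to (6N)^(6N) / (N^N · (5N)^(5N)) = 6^(6N)/5^(5N) = (6^6/5^5)^N = (46656/3125)^N.
The square-root prefactors combine to sqrt(2π·6N) / (sqrt(2π N)·sqrt(2π·5N)) = sqrt(6 / (2π·5·N)) = sqrt(3/(5π·18n)).
Substituting N = 18n: C(108n, 18n) ~ (46656/3125)^(18n) · sqrt(3/(5π·18n)).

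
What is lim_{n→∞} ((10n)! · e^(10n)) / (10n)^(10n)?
lim = ∞

Stirling: (10n)! ~ sqrt(2π·10n) · (10n/e)^(10n). Hence
  (10n)! · e^(10n) / (10n)^(10n) ~ sqrt(2π·10n) = sqrt(2π·10) · sqrt(n) → ∞.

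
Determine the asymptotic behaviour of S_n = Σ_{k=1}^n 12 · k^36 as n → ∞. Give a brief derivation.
S_n ~ 12 · n^37 / 37

By integral comparison (Euler-Maclaurin), Σ_{k=1}^n 12 · k^36 = 12 · ∫_0^n x^36 dx + O(n^36) = 12 · n^37/37 + O(n^36). (Equivalently, Faulhaber's formula gives the same leading term.)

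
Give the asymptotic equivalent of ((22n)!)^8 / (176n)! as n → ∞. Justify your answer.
((22n)!)^8/(176n)! ~ ((2π·22n)^(7/2) / sqrt(8)) · 8^(−8·22n)  →  0

Write N = 22n. Stirling: N! ~ sqrt(2π N)(N/e)^N and (8N)! ~ sqrt(2π·8N)·(8N/e)^(8N).
  (N!)^8/(8N)! ~ (2π N)^(8/2) (N/e)^(8N) / [sqrt(2π·8N) (8N/e)^(8N)]
     = (2π N)^(8/2) / sqrt(2π·8N) · (N/(8N))^(8N)
     = (2π N)^((8−1)/2) / sqrt(8) · 8^(−8N).
Since 8^8 > 1, the factor 8^(−8N) decays exponentially, so the ratio → 0. Substituting N = 22n gives the stated form.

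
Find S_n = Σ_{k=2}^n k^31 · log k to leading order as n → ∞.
S_n ~ n^32 log n / 32 − n^32 / 1024

By integral comparison, S_n = ∫_1^n x^31 · log x dx + O(n^31 · log n). For the integral, ∫ x^31 log x dx = n^32 log n / 32 − n^32/1024 (integration by parts). Hence S_n ~ n^32 log n / 32 − n^32 / 1024.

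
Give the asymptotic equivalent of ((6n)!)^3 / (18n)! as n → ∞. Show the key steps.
((6n)!)^3/(18n)! ~ ((2π·6n)^(2/2) / sqrt(3)) · 3^(−3·6n)  →  0

Write N = 6n. Stirling: N! ~ sqrt(2π N)(N/e)^N and (3N)! ~ sqrt(2π·3N)·(3N/e)^(3N).
  (N!)^3/(3N)! ~ (2π N)^(3/2) (N/e)^(3N) / [sqrt(2π·3N) (3N/e)^(3N)]
     = (2π N)^(3/2) / sqrt(2π·3N) · (N/(3N))^(3N)
     = (2π N)^((3−1)/2) / sqrt(3) · 3^(−3N).
Since 3^3 > 1, the factor 3^(−3N) decays exponentially, so the ratio → 0. Substituting N = 6n gives the stated form.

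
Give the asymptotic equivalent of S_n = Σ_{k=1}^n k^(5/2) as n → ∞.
S_n ~ (2/7) · n^(7/2)

Integral comparison: Σ_{k=1}^n k^(5/2) = ∫_0^n x^(5/2) dx + O(n^(5/2)). The integral is n^(1 + 5/2) / (1 + 5/2) = n^((5+2)/2) / ((5+2)/2) = (2/7) · n^(7/2).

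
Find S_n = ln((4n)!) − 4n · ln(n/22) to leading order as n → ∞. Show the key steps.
S_n ~ 4n · (ln 88 − 1) + O(ln n)

Stirling: ln((4n)!) = 4n ln(4n) − 4n + O(ln n).
  S_n = 4n ln(4n) − 4n − 4n ln(n/22) + O(ln n)
      = 4n ln(4n) − 4n ln n + 4n ln 22 − 4n + O(ln n)
      = 4n ln 4 + 4n ln 22 − 4n + O(ln n)
      = 4n (ln 88 − 1) + O(ln n).
Numerically ln(88) − 1 ≈ 3.4773.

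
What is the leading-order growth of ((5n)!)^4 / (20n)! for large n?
((5n)!)^4/(20n)! ~ ((2π·5n)^(3/2) / 2) · 4^(−4·5n)  →  0

Write N = 5n. Stirling: N! ~ sqrt(2π N)(N/e)^N and (4N)! ~ sqrt(2π·4N)·(4N/e)^(4N).
  (N!)^4/(4N)! ~ (2π N)^(4/2) (N/e)^(4N) / [sqrt(2π·4N) (4N/e)^(4N)]
     = (2π N)^(4/2) / sqrt(2π·4N) · (N/(4N))^(4N)
     = (2π N)^((4−1)/2) / 2 · 4^(−4N).
Since 4^4 > 1, the factor 4^(−4N) decays exponentially, so the ratio → 0. Substituting N = 5n gives the stated form.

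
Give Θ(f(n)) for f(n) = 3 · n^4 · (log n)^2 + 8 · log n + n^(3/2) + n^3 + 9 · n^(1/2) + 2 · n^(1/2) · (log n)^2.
f(n) ∈ Θ(n^4 · (log n)^2)

Compare the terms by growth order. For large n, n^a · (log n)^b dominates n^a' · (log n)^b' iff a > a', or (a = a' and b > b'). Ranking the 6 terms shows the dominant one is 3 · n^4 · (log n)^2. Hence f(n) ∈ Θ(n^4 · (log n)^2).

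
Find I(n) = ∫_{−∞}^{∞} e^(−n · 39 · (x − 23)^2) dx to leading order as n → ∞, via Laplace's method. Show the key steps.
I(n) = sqrt(π/(39n))

Here φ(x) = 39 · (x − 23)^2 has its unique minimum at x* = 23 with φ(x*) = 0 and φ''(x*) = 78. Laplace's method gives
  I(n) ~ e^(−n φ(x*)) · sqrt(2π / (n · φ''(x*))) = sqrt(2π / (78n)) = sqrt(π/(39n)).
This is exact: substituting u = (x − 23)·sqrt(39n) gives I(n) = (1/sqrt(39n)) ∫_{−∞}^{∞} e^(−u^2) du = sqrt(π/(39n)).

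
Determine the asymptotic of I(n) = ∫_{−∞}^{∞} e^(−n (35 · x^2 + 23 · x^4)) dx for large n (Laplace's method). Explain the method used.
I(n) ~ sqrt(π/(35n))

φ(x) = 35 · x^2 + 23 · x^4 has its unique global minimum at x* = 0 (since φ'(x) = 70x + 92x^3 = 0 only at x = 0 for real x with both coefficients positive, and φ → ∞ as |x| → ∞). At x* = 0, φ(0) = 0 and φ''(0) = 70. Laplace's method then gives
  I(n) ~ sqrt(2π / (n · φ''(0))) · e^(−n φ(0)) = sqrt(2π / (70n)) = sqrt(π/(35n)).
The 23 · x^4 term contributes only at subleading order (an O(1/n) relative correction).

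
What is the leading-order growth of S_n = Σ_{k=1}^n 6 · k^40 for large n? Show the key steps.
S_n ~ 6 · n^41 / 41

By integral comparison (Euler-Maclaurin), Σ_{k=1}^n 6 · k^40 = 6 · ∫_0^n x^40 dx + O(n^40) = 6 · n^41/41 + O(n^40). (Equivalently, Faulhaber's formula gives the same leading term.)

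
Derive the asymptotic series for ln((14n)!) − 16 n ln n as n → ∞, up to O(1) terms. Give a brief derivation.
ln((14n)!) − 16 n ln n = −2 n ln n + 14(ln 14 − 1) n + (1/2) ln(2π·14n) + O(1/n)

Stirling: ln((14n)!) = 14n ln(14n) − 14n + (1/2) ln(2π·14n) + O(1/n).
Expand 14n ln(14n) = 14n (ln n + ln 14) = 14n ln n + 14n ln 14.
Subtract 16n ln n: leading term is (14 − 16) n ln n = −2 n ln n. The next term is 14n ln 14 − 14n = 14(ln 14 − 1) n. Then the (1/2) ln(2π·14n) correction.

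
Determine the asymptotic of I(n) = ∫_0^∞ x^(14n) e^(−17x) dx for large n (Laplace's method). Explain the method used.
I(n) ~ (sqrt(2π·14n) / 17) · (14n/(17e))^(14n)

Write the integrand as exp(14n ln x − 17x) and set f(x) = 14n ln x − 17x. Then f'(x) = 14n/x − 17 = 0 at x* = 14n/17, and f''(x*) = −14n/x*^2 = −17^2/(14n). Laplace's method (interior maximum) gives
  I(n) ~ e^(f(x*)) · sqrt(2π / |f''(x*)|)
        = exp(14n ln(14n/17) − 14n) · sqrt(2π · 14n / 17^2)
        = (14n/17)^(14n) e^(−14n) · sqrt(2π·14n) / 17
        = (sqrt(2π·14n) / 17) · (14n/(17e))^(14n).
This matches Γ(14n+1)/17^(14n+1) with Stirling applied to Γ.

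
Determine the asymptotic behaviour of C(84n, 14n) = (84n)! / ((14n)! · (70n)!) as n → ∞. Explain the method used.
C(84n, 14n) ~ (46656/3125)^(14n) · sqrt(3/(5π·14n))

Write N = 14n. Apply Stirling to each factorial:
  (6N)! ~ sqrt(2π·6N) · (6N/e)^(6N),
  N! ~ sqrt(2π N) · (N/e)^N,
  (5N)! ~ sqrt(2π·5N) · (5N/e)^(5N).
The exponential factors combine to (6N)^(6N) / (N^N · (5N)^(5N)) = 6^(6N)/5^(5N) = (6^6/5^5)^N = (46656/3125)^N.
The square-root prefactors combine to sqrt(2π·6N) / (sqrt(2π N)·sqrt(2π·5N)) = sqrt(6 / (2π·5·N)) = sqrt(3/(5π·14n)).
Substituting N = 14n: C(84n, 14n) ~ (46656/3125)^(14n) · sqrt(3/(5π·14n)).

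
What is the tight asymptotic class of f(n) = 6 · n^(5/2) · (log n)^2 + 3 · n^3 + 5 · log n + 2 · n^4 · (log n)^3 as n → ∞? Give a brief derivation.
f(n) ∈ Θ(n^4 · (log n)^3)

Compare the terms by growth order. For large n, n^a · (log n)^b dominates n^a' · (log n)^b' iff a > a', or (a = a' and b > b'). Ranking the 4 terms shows the dominant one is 2 · n^4 · (log n)^3. Hence f(n) ∈ Θ(n^4 · (log n)^3).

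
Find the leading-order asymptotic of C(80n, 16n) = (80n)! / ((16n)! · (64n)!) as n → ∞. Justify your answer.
C(80n, 16n) ~ (3125/256)^(16n) · sqrt(5/(8π·16n))

Write N = 16n. Apply Stirling to each factorial:
  (5N)! ~ sqrt(2π·5N) · (5N/e)^(5N),
  N! ~ sqrt(2π N) · (N/e)^N,
  (4N)! ~ sqrt(2π·4N) · (4N/e)^(4N).
The exponential factors combine to (5N)^(5N) / (N^N · (4N)^(4N)) = 5^(5N)/4^(4N) = (5^5/4^4)^N = (3125/256)^N.
The square-root prefactors combine to sqrt(2π·5N) / (sqrt(2π N)·sqrt(2π·4N)) = sqrt(5 / (2π·4·N)) = sqrt(5/(8π·16n)).
Substituting N = 16n: C(80n, 16n) ~ (3125/256)^(16n) · sqrt(5/(8π·16n)).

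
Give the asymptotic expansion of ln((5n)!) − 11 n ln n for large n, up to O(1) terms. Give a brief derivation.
ln((5n)!) − 11 n ln n = −6 n ln n + 5(ln 5 − 1) n + (1/2) ln(2π·5n) + O(1/n)

Stirling: ln((5n)!) = 5n ln(5n) − 5n + (1/2) ln(2π·5n) + O(1/n).
Expand 5n ln(5n) = 5n (ln n + ln 5) = 5n ln n + 5n ln 5.
Subtract 11n ln n: leading term is (5 − 11) n ln n = −6 n ln n. The next term is 5n ln 5 − 5n = 5(ln 5 − 1) n. Then the (1/2) ln(2π·5n) correction.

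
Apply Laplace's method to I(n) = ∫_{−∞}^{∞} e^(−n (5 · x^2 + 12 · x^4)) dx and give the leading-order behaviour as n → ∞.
I(n) ~ sqrt(π/(5n))

φ(x) = 5 · x^2 + 12 · x^4 has its unique global minimum at x* = 0 (since φ'(x) = 10x + 48x^3 = 0 only at x = 0 for real x with both coefficients positive, and φ → ∞ as |x| → ∞). At x* = 0, φ(0) = 0 and φ''(0) = 10. Laplace's method then gives
  I(n) ~ sqrt(2π / (n · φ''(0))) · e^(−n φ(0)) = sqrt(2π / (10n)) = sqrt(π/(5n)).
The 12 · x^4 term contributes only at subleading order (an O(1/n) relative correction).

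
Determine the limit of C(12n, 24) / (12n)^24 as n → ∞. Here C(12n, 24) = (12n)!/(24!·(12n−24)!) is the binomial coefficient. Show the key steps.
lim = 1/24! = 1/620448401733239439360000

With N = 12n → ∞: C(N, 24) / N^24 = [N(N−1)…(N−23)] / (24! · N^24) = (1/24!) · 1 · (1 − 1/(12n)) · … · (1 − 23/(12n)). Each factor → 1 as N → ∞, so the limit is 1/24! = 1/620448401733239439360000.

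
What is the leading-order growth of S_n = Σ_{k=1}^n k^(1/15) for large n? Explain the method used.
S_n ~ (15/16) · n^(16/15)

Integral comparison: Σ_{k=1}^n k^(1/15) = ∫_0^n x^(1/15) dx + O(n^(1/15)). The integral is n^(1 + 1/15) / (1 + 1/15) = n^((1+15)/15) / ((1+15)/15) = (15/16) · n^(16/15).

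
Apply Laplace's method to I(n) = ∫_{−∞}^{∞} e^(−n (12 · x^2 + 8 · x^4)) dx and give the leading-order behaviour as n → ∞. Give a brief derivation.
I(n) ~ sqrt(π/(12n))

φ(x) = 12 · x^2 + 8 · x^4 has its unique global minimum at x* = 0 (since φ'(x) = 24x + 32x^3 = 0 only at x = 0 for real x with both coefficients positive, and φ → ∞ as |x| → ∞). At x* = 0, φ(0) = 0 and φ''(0) = 24. Laplace's method then gives
  I(n) ~ sqrt(2π / (n · φ''(0))) · e^(−n φ(0)) = sqrt(2π / (24n)) = sqrt(π/(12n)).
The 8 · x^4 term contributes only at subleading order (an O(1/n) relative correction).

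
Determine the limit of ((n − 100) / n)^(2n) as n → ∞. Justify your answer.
lim = e^(−200)

Rewrite as (1 − 100/n)^(2n). By the standard limit (1 + x/n)^n → e^x, we have (1 − 100/n)^n → e^(−100), and raising to the 2nd power gives e^(−200).
More precisely, ln[(1 − 100/n)^(2n)] = 2n · ln(1 − 100/n) = 2n · (-100/n + O(1/n^2)) = -200 + O(1/n) → -200.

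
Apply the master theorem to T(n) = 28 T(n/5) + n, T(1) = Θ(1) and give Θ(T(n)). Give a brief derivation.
T(n) = Θ(n^(log_5 28))

Master theorem: compare f(n) = n to n^(log_5 28) where log_5 28 ≈ 2.070. Since 1 < log_5 28, we have f(n) = O(n^(log_5 28 − ε)) for some ε > 0 — Case 1. Hence T(n) = Θ(n^(log_5 28)).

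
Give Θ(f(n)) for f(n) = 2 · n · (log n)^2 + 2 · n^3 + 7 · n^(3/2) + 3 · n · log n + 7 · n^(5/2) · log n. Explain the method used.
f(n) ∈ Θ(n^3)

Compare the terms by growth order. For large n, n^a · (log n)^b dominates n^a' · (log n)^b' iff a > a', or (a = a' and b > b'). Ranking the 5 terms shows the dominant one is 2 · n^3. Hence f(n) ∈ Θ(n^3).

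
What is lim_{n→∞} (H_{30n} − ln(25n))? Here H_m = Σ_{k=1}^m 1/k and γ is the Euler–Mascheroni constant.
lim = ln(6/5) + γ

By Euler-Maclaurin, H_m = ln m + γ + O(1/m). So
  H_{30n} − ln(25n) = ln(30n) + γ − ln(25n) + O(1/n)
                       = ln(30/25) + γ + O(1/n).
Hence the limit is ln(30/25) + γ (= ln(6/5)).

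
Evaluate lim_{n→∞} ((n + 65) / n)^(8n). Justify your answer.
lim = e^520

Rewrite as (1 + 65/n)^(8n). By the standard limit (1 + x/n)^n → e^x, we have (1 + 65/n)^n → e^65, and raising to the 8th power gives e^520.
More precisely, ln[(1 + 65/n)^(8n)] = 8n · ln(1 + 65/n) = 8n · (65/n + O(1/n^2)) = 520 + O(1/n) → 520.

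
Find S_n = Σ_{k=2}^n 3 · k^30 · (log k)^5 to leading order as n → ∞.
S_n ~ 3 · n^31 · (log n)^5 / 31

By integral comparison, S_n = ∫_1^n 3 · x^30 · (log x)^5 dx + O(n^30 · (log n)^5). For the integral, the leading term of ∫_1^n x^30 (log x)^5 dx is n^31/31 · (log n)^5 (by repeated integration by parts; each step lowers the log-exponent and produces a relatively O(1/log n) correction). Hence S_n ~ 3 · n^31 · (log n)^5 / 31.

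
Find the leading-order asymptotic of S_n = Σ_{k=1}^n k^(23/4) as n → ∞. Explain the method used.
S_n ~ (4/27) · n^(27/4)

Integral comparison: Σ_{k=1}^n k^(23/4) = ∫_0^n x^(23/4) dx + O(n^(23/4)). The integral is n^(1 + 23/4) / (1 + 23/4) = n^((23+4)/4) / ((23+4)/4) = (4/27) · n^(27/4).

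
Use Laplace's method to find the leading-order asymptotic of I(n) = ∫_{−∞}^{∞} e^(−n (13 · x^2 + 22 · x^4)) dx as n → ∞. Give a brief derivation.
I(n) ~ sqrt(π/(13n))

φ(x) = 13 · x^2 + 22 · x^4 has its unique global minimum at x* = 0 (since φ'(x) = 26x + 88x^3 = 0 only at x = 0 for real x with both coefficients positive, and φ → ∞ as |x| → ∞). At x* = 0, φ(0) = 0 and φ''(0) = 26. Laplace's method then gives
  I(n) ~ sqrt(2π / (n · φ''(0))) · e^(−n φ(0)) = sqrt(2π / (26n)) = sqrt(π/(13n)).
The 22 · x^4 term contributes only at subleading order (an O(1/n) relative correction).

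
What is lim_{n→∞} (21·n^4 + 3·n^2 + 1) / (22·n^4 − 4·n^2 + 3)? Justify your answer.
lim = 21/22

For large n the leading n^4 terms dominate both numerator and denominator. Dividing top and bottom by n^4, every other term tends to 0, leaving 21/22.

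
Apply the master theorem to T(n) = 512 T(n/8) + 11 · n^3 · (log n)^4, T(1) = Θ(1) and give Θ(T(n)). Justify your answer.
T(n) = Θ(n^3 · (log n)^5)

Here log_8 512 = 3 and f(n) = 11 · n^3 · (log n)^4 = Θ(n^(log_8 512) · (log n)^4). This is the extended Case 2 of the master theorem (f matches the critical exponent up to log factors), giving T(n) = Θ(n^(log_8 512) · (log n)^(4+1)) = Θ(n^3 · (log n)^5).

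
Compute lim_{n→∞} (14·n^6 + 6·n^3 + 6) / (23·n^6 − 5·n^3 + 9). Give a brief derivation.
lim = 14/23

For large n the leading n^6 terms dominate both numerator and denominator. Dividing top and bottom by n^6, every other term tends to 0, leaving 14/23.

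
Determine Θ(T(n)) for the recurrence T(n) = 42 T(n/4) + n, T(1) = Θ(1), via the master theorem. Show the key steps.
T(n) = Θ(n^(log_4 42))

Master theorem: compare f(n) = n to n^(log_4 42) where log_4 42 ≈ 2.696. Since 1 < log_4 42, we have f(n) = O(n^(log_4 42 − ε)) for some ε > 0 — Case 1. Hence T(n) = Θ(n^(log_4 42)).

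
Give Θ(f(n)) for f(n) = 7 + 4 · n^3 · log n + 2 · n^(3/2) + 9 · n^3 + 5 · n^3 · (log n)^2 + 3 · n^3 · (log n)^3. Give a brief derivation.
f(n) ∈ Θ(n^3 · (log n)^3)

Compare the terms by growth order. For large n, n^a · (log n)^b dominates n^a' · (log n)^b' iff a > a', or (a = a' and b > b'). Ranking the 6 terms shows the dominant one is 3 · n^3 · (log n)^3. Hence f(n) ∈ Θ(n^3 · (log n)^3).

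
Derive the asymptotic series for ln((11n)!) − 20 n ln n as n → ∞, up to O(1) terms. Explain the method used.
ln((11n)!) − 20 n ln n = −9 n ln n + 11(ln 11 − 1) n + (1/2) ln(2π·11n) + O(1/n)

Stirling: ln((11n)!) = 11n ln(11n) − 11n + (1/2) ln(2π·11n) + O(1/n).
Expand 11n ln(11n) = 11n (ln n + ln 11) = 11n ln n + 11n ln 11.
Subtract 20n ln n: leading term is (11 − 20) n ln n = −9 n ln n. The next term is 11n ln 11 − 11n = 11(ln 11 − 1) n. Then the (1/2) ln(2π·11n) correction.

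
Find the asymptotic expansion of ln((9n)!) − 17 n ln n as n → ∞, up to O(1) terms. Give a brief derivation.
ln((9n)!) − 17 n ln n = −8 n ln n + 9(ln 9 − 1) n + (1/2) ln(2π·9n) + O(1/n)

Stirling: ln((9n)!) = 9n ln(9n) − 9n + (1/2) ln(2π·9n) + O(1/n).
Expand 9n ln(9n) = 9n (ln n + ln 9) = 9n ln n + 9n ln 9.
Subtract 17n ln n: leading term is (9 − 17) n ln n = −8 n ln n. The next term is 9n ln 9 − 9n = 9(ln 9 − 1) n. Then the (1/2) ln(2π·9n) correction.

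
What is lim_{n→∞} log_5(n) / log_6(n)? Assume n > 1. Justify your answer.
lim = ln(6) / ln(5) = log_5(6)

Change of base: log_5(n) = ln n / ln 5 and log_6(n) = ln n / ln 6. The ratio is (ln n / ln 5) · (ln 6 / ln n) = ln 6 / ln 5, a constant independent of n. So the limit is ln 6 / ln 5 = log_5(6).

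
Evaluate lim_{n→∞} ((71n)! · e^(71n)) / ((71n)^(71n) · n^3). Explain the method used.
lim = 0

Stirling: (71n)! ~ sqrt(2π·71n) · (71n/e)^(71n). Hence
  (71n)! · e^(71n) / (71n)^(71n) ~ sqrt(2π·71n).
Dividing by n^3: sqrt(2π·71n) / n^3 = sqrt(2π·71) · n^((1−6)/2), so the expression behaves like sqrt(2π·71) · n^((1−6)/2) → 0.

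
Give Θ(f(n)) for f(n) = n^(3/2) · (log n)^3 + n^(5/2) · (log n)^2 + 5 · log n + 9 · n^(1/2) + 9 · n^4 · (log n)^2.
f(n) ∈ Θ(n^4 · (log n)^2)

Compare the terms by growth order. For large n, n^a · (log n)^b dominates n^a' · (log n)^b' iff a > a', or (a = a' and b > b'). Ranking the 5 terms shows the dominant one is 9 · n^4 · (log n)^2. Hence f(n) ∈ Θ(n^4 · (log n)^2).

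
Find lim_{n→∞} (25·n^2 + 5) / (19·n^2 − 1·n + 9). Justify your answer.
lim = 25/19

For large n the leading n^2 terms dominate both numerator and denominator. Dividing top and bottom by n^2, every other term tends to 0, leaving 25/19.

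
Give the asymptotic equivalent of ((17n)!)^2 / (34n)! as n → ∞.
((17n)!)^2/(34n)! ~ ((2π·17n)^(1/2) / sqrt(2)) · 2^(−2·17n)  →  0

Write N = 17n. Stirling: N! ~ sqrt(2π N)(N/e)^N and (2N)! ~ sqrt(2π·2N)·(2N/e)^(2N).
  (N!)^2/(2N)! ~ (2π N)^(2/2) (N/e)^(2N) / [sqrt(2π·2N) (2N/e)^(2N)]
     = (2π N)^(2/2) / sqrt(2π·2N) · (N/(2N))^(2N)
     = (2π N)^((2−1)/2) / sqrt(2) · 2^(−2N).
Since 2^2 > 1, the factor 2^(−2N) decays exponentially, so the ratio → 0. Substituting N = 17n gives the stated form.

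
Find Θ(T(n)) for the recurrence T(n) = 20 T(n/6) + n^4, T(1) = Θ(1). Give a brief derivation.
T(n) = Θ(n^4)

log_6 20 ≈ 1.672. f(n) = n^4 dominates n^(log_6 20) since 4 > 1.672, and the regularity condition a·f(n/b) = 20·(n/6)^4 = (20/1296)·n^4 ≤ c·f(n) holds with c = 20/1296 ≈ 0.0154 < 1. So this is Case 3: T(n) = Θ(f(n)) = Θ(n^4).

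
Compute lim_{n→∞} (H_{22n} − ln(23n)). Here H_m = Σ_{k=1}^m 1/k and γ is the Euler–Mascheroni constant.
lim = ln(22/23) + γ

By Euler-Maclaurin, H_m = ln m + γ + O(1/m). So
  H_{22n} − ln(23n) = ln(22n) + γ − ln(23n) + O(1/n)
                       = ln(22/23) + γ + O(1/n).
Hence the limit is ln(22/23) + γ.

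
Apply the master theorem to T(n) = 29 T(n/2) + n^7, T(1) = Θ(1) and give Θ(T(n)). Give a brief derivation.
T(n) = Θ(n^7)

log_2 29 ≈ 4.858. f(n) = n^7 dominates n^(log_2 29) since 7 > 4.858, and the regularity condition a·f(n/b) = 29·(n/2)^7 = (29/128)·n^7 ≤ c·f(n) holds with c = 29/128 ≈ 0.227 < 1. So this is Case 3: T(n) = Θ(f(n)) = Θ(n^7).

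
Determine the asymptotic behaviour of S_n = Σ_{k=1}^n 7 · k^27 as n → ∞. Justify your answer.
S_n ~ n^28 / 4

By integral comparison (Euler-Maclaurin), Σ_{k=1}^n 7 · k^27 = 7 · ∫_0^n x^27 dx + O(n^27) = 7 · n^28/28 = n^28 / 4 + O(n^27). (Equivalently, Faulhaber's formula gives the same leading term.)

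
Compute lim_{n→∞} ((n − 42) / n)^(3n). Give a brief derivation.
lim = e^(−126)

Rewrite as (1 − 42/n)^(3n). By the standard limit (1 + x/n)^n → e^x, we have (1 − 42/n)^n → e^(−42), and raising to the 3rd power gives e^(−126).
More precisely, ln[(1 − 42/n)^(3n)] = 3n · ln(1 − 42/n) = 3n · (-42/n + O(1/n^2)) = -126 + O(1/n) → -126.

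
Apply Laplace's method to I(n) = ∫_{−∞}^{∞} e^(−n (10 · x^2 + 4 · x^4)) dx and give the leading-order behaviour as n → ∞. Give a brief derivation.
I(n) ~ sqrt(π/(10n))

φ(x) = 10 · x^2 + 4 · x^4 has its unique global minimum at x* = 0 (since φ'(x) = 20x + 16x^3 = 0 only at x = 0 for real x with both coefficients positive, and φ → ∞ as |x| → ∞). At x* = 0, φ(0) = 0 and φ''(0) = 20. Laplace's method then gives
  I(n) ~ sqrt(2π / (n · φ''(0))) · e^(−n φ(0)) = sqrt(2π / (20n)) = sqrt(π/(10n)).
The 4 · x^4 term contributes only at subleading order (an O(1/n) relative correction).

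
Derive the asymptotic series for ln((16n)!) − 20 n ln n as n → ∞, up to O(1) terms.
ln((16n)!) − 20 n ln n = −4 n ln n + 16(ln 16 − 1) n + (1/2) ln(2π·16n) + O(1/n)

Stirling: ln((16n)!) = 16n ln(16n) − 16n + (1/2) ln(2π·16n) + O(1/n).
Expand 16n ln(16n) = 16n (ln n + ln 16) = 16n ln n + 16n ln 16.
Subtract 20n ln n: leading term is (16 − 20) n ln n = −4 n ln n. The next term is 16n ln 16 − 16n = 16(ln 16 − 1) n. Then the (1/2) ln(2π·16n) correction.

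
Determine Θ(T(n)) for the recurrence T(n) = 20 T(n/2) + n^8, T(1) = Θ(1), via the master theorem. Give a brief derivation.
T(n) = Θ(n^8)

log_2 20 ≈ 4.322. f(n) = n^8 dominates n^(log_2 20) since 8 > 4.322, and the regularity condition a·f(n/b) = 20·(n/2)^8 = (20/256)·n^8 ≤ c·f(n) holds with c = 20/256 ≈ 0.0781 < 1. So this is Case 3: T(n) = Θ(f(n)) = Θ(n^8).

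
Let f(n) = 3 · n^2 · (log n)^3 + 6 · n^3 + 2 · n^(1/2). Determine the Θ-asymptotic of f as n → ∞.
f(n) ∈ Θ(n^3)

Compare the terms by growth order. For large n, n^a · (log n)^b dominates n^a' · (log n)^b' iff a > a', or (a = a' and b > b'). Ranking the 3 terms shows the dominant one is 6 · n^3. Hence f(n) ∈ Θ(n^3).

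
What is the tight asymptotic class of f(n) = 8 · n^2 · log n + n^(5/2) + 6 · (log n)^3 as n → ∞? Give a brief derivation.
f(n) ∈ Θ(n^(5/2))

Compare the terms by growth order. For large n, n^a · (log n)^b dominates n^a' · (log n)^b' iff a > a', or (a = a' and b > b'). Ranking the 3 terms shows the dominant one is n^(5/2). Hence f(n) ∈ Θ(n^(5/2)).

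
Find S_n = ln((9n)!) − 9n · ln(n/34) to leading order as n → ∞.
S_n ~ 9n · (ln 306 − 1) + O(ln n)

Stirling: ln((9n)!) = 9n ln(9n) − 9n + O(ln n).
  S_n = 9n ln(9n) − 9n − 9n ln(n/34) + O(ln n)
      = 9n ln(9n) − 9n ln n + 9n ln 34 − 9n + O(ln n)
      = 9n ln 9 + 9n ln 34 − 9n + O(ln n)
      = 9n (ln 306 − 1) + O(ln n).
Numerically ln(306) − 1 ≈ 4.7236.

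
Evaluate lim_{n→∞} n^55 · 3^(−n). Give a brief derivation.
lim = 0

Exponentials with base > 1 dominate every fixed polynomial: for any fixed c, n^c / 3^n → 0 as n → ∞ (e.g. by the ratio test, or by writing 3^n = e^(n ln 3) and noting e^(n ln 3) / n^c → ∞). Hence n^55 · 3^(−n) = n^55 / 3^n → 0.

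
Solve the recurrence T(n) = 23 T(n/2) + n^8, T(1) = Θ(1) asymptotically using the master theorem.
T(n) = Θ(n^8)

log_2 23 ≈ 4.524. f(n) = n^8 dominates n^(log_2 23) since 8 > 4.524, and the regularity condition a·f(n/b) = 23·(n/2)^8 = (23/256)·n^8 ≤ c·f(n) holds with c = 23/256 ≈ 0.0898 < 1. So this is Case 3: T(n) = Θ(f(n)) = Θ(n^8).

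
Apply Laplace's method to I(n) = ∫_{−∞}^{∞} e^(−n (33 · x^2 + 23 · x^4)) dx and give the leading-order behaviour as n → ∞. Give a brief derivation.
I(n) ~ sqrt(π/(33n))

φ(x) = 33 · x^2 + 23 · x^4 has its unique global minimum at x* = 0 (since φ'(x) = 66x + 92x^3 = 0 only at x = 0 for real x with both coefficients positive, and φ → ∞ as |x| → ∞). At x* = 0, φ(0) = 0 and φ''(0) = 66. Laplace's method then gives
  I(n) ~ sqrt(2π / (n · φ''(0))) · e^(−n φ(0)) = sqrt(2π / (66n)) = sqrt(π/(33n)).
The 23 · x^4 term contributes only at subleading order (an O(1/n) relative correction).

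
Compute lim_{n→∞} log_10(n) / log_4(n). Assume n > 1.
lim = ln(4) / ln(10) = log_10(4)

Change of base: log_10(n) = ln n / ln 10 and log_4(n) = ln n / ln 4. The ratio is (ln n / ln 10) · (ln 4 / ln n) = ln 4 / ln 10, a constant independent of n. So the limit is ln 4 / ln 10 = log_10(4).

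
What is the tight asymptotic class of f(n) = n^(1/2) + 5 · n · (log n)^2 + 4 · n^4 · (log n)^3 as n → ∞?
f(n) ∈ Θ(n^4 · (log n)^3)

Compare the terms by growth order. For large n, n^a · (log n)^b dominates n^a' · (log n)^b' iff a > a', or (a = a' and b > b'). Ranking the 3 terms shows the dominant one is 4 · n^4 · (log n)^3. Hence f(n) ∈ Θ(n^4 · (log n)^3).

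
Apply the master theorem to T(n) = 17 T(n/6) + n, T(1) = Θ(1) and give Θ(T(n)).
T(n) = Θ(n^(log_6 17))

Master theorem: compare f(n) = n to n^(log_6 17) where log_6 17 ≈ 1.581. Since 1 < log_6 17, we have f(n) = O(n^(log_6 17 − ε)) for some ε > 0 — Case 1. Hence T(n) = Θ(n^(log_6 17)).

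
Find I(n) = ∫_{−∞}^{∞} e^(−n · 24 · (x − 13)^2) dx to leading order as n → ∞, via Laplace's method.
I(n) = sqrt(π/(24n))

Here φ(x) = 24 · (x − 13)^2 has its unique minimum at x* = 13 with φ(x*) = 0 and φ''(x*) = 48. Laplace's method gives
  I(n) ~ e^(−n φ(x*)) · sqrt(2π / (n · φ''(x*))) = sqrt(2π / (48n)) = sqrt(π/(24n)).
This is exact: substituting u = (x − 13)·sqrt(24n) gives I(n) = (1/sqrt(24n)) ∫_{−∞}^{∞} e^(−u^2) du = sqrt(π/(24n)).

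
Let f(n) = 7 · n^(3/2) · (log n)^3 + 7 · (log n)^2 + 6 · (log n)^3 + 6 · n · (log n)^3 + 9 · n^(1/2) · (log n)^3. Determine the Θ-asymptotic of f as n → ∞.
f(n) ∈ Θ(n^(3/2) · (log n)^3)

Compare the terms by growth order. For large n, n^a · (log n)^b dominates n^a' · (log n)^b' iff a > a', or (a = a' and b > b'). Ranking the 5 terms shows the dominant one is 7 · n^(3/2) · (log n)^3. Hence f(n) ∈ Θ(n^(3/2) · (log n)^3).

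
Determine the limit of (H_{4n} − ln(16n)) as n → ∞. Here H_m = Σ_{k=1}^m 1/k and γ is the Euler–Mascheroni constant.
lim = −ln 4 + γ

By Euler-Maclaurin, H_m = ln m + γ + O(1/m). So
  H_{4n} − ln(16n) = ln(4n) + γ − ln(16n) + O(1/n)
                       = ln(4/16) + γ + O(1/n).
Hence the limit is ln(4/16) + γ (= −ln 4).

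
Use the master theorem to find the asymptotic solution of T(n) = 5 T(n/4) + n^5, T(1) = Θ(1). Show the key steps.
T(n) = Θ(n^5)

log_4 5 ≈ 1.161. f(n) = n^5 dominates n^(log_4 5) since 5 > 1.161, and the regularity condition a·f(n/b) = 5·(n/4)^5 = (5/1024)·n^5 ≤ c·f(n) holds with c = 5/1024 ≈ 0.00488 < 1. So this is Case 3: T(n) = Θ(f(n)) = Θ(n^5).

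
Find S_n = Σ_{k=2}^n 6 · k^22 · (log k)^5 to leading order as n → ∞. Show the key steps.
S_n ~ 6 · n^23 · (log n)^5 / 23

By integral comparison, S_n = ∫_1^n 6 · x^22 · (log x)^5 dx + O(n^22 · (log n)^5). For the integral, the leading term of ∫_1^n x^22 (log x)^5 dx is n^23/23 · (log n)^5 (by repeated integration by parts; each step lowers the log-exponent and produces a relatively O(1/log n) correction). Hence S_n ~ 6 · n^23 · (log n)^5 / 23.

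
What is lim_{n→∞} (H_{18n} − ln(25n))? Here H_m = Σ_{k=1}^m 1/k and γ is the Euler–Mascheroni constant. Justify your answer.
lim = ln(18/25) + γ

By Euler-Maclaurin, H_m = ln m + γ + O(1/m). So
  H_{18n} − ln(25n) = ln(18n) + γ − ln(25n) + O(1/n)
                       = ln(18/25) + γ + O(1/n).
Hence the limit is ln(18/25) + γ.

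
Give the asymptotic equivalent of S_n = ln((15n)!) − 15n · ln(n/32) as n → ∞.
S_n ~ 15n · (ln 480 − 1) + O(ln n)

Stirling: ln((15n)!) = 15n ln(15n) − 15n + O(ln n).
  S_n = 15n ln(15n) − 15n − 15n ln(n/32) + O(ln n)
      = 15n ln(15n) − 15n ln n + 15n ln 32 − 15n + O(ln n)
      = 15n ln 15 + 15n ln 32 − 15n + O(ln n)
      = 15n (ln 480 − 1) + O(ln n).
Numerically ln(480) − 1 ≈ 5.1738.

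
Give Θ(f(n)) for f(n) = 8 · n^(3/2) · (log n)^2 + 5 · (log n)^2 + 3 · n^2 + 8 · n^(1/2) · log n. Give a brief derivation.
f(n) ∈ Θ(n^2)

Compare the terms by growth order. For large n, n^a · (log n)^b dominates n^a' · (log n)^b' iff a > a', or (a = a' and b > b'). Ranking the 4 terms shows the dominant one is 3 · n^2. Hence f(n) ∈ Θ(n^2).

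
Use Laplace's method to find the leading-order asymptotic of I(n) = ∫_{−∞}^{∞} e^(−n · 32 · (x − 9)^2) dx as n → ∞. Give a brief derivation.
I(n) = sqrt(π/(32n))

Here φ(x) = 32 · (x − 9)^2 has its unique minimum at x* = 9 with φ(x*) = 0 and φ''(x*) = 64. Laplace's method gives
  I(n) ~ e^(−n φ(x*)) · sqrt(2π / (n · φ''(x*))) = sqrt(2π / (64n)) = sqrt(π/(32n)).
This is exact: substituting u = (x − 9)·sqrt(32n) gives I(n) = (1/sqrt(32n)) ∫_{−∞}^{∞} e^(−u^2) du = sqrt(π/(32n)).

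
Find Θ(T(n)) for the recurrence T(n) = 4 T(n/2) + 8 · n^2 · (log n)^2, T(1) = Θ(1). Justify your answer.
T(n) = Θ(n^2 · (log n)^3)

Here log_2 4 = 2 and f(n) = 8 · n^2 · (log n)^2 = Θ(n^(log_2 4) · (log n)^2). This is the extended Case 2 of the master theorem (f matches the critical exponent up to log factors), giving T(n) = Θ(n^(log_2 4) · (log n)^(2+1)) = Θ(n^2 · (log n)^3).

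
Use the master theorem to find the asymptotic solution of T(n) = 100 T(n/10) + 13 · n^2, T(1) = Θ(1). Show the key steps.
T(n) = Θ(n^2 log n)

log_10 100 = 2, and f(n) = 13 · n^2 = Θ(n^(log_10 100)). This is Case 2 of the master theorem: T(n) = Θ(f(n) · log n) = Θ(n^2 log n).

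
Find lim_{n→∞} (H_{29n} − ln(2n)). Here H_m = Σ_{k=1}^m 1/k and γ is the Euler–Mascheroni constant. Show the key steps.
lim = ln(29/2) + γ

By Euler-Maclaurin, H_m = ln m + γ + O(1/m). So
  H_{29n} − ln(2n) = ln(29n) + γ − ln(2n) + O(1/n)
                       = ln(29/2) + γ + O(1/n).
Hence the limit is ln(29/2) + γ.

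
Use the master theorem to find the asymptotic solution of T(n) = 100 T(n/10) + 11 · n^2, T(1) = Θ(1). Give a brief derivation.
T(n) = Θ(n^2 log n)

log_10 100 = 2, and f(n) = 11 · n^2 = Θ(n^(log_10 100)). This is Case 2 of the master theorem: T(n) = Θ(f(n) · log n) = Θ(n^2 log n).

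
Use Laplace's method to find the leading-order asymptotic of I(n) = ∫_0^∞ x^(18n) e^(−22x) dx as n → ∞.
I(n) ~ (sqrt(2π·18n) / 22) · (18n/(22e))^(18n)

Write the integrand as exp(18n ln x − 22x) and set f(x) = 18n ln x − 22x. Then f'(x) = 18n/x − 22 = 0 at x* = 18n/22, and f''(x*) = −18n/x*^2 = −22^2/(18n). Laplace's method (interior maximum) gives
  I(n) ~ e^(f(x*)) · sqrt(2π / |f''(x*)|)
        = exp(18n ln(18n/22) − 18n) · sqrt(2π · 18n / 22^2)
        = (18n/22)^(18n) e^(−18n) · sqrt(2π·18n) / 22
        = (sqrt(2π·18n) / 22) · (18n/(22e))^(18n).
This matches Γ(18n+1)/22^(18n+1) with Stirling applied to Γ.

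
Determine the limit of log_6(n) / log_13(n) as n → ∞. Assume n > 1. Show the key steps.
lim = ln(13) / ln(6) = log_6(13)

Change of base: log_6(n) = ln n / ln 6 and log_13(n) = ln n / ln 13. The ratio is (ln n / ln 6) · (ln 13 / ln n) = ln 13 / ln 6, a constant independent of n. So the limit is ln 13 / ln 6 = log_6(13).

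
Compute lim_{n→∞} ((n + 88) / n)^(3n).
lim = e^264

Rewrite as (1 + 88/n)^(3n). By the standard limit (1 + x/n)^n → e^x, we have (1 + 88/n)^n → e^88, and raising to the 3rd power gives e^264.
More precisely, ln[(1 + 88/n)^(3n)] = 3n · ln(1 + 88/n) = 3n · (88/n + O(1/n^2)) = 264 + O(1/n) → 264.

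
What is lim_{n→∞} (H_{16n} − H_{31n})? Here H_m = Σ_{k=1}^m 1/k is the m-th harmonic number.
lim = ln(16/31)

Euler-Maclaurin gives H_m = ln m + γ + 1/(2m) + O(1/m^2). The γ and O(1/m) terms cancel in the difference:
  H_{16n} − H_{31n} = ln(16n) − ln(31n) + O(1/n) = ln(16/31) + O(1/n).
Hence the limit is ln(16/31).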